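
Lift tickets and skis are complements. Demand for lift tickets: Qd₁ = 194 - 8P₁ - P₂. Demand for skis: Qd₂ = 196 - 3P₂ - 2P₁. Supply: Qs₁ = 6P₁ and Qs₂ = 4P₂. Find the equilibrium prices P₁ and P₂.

P₁ = 581/48, P₂ = 589/24

Market 1: 194 - 8P₁ - P₂ = 6P₁ → 14P₁ + P₂ = 194.
Market 2: 7P₂ + 2P₁ = 196.
Eliminating P₂: 7×(1) − 1×(2) gives 96P₁ = 1162, so P₁ = 581/48.
Back-substitute into (2): P₂ = (196 − 2×581/48) / 7 = 589/24.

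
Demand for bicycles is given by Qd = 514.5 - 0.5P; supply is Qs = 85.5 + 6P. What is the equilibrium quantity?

Q* = 481.5

Set Qd = Qs: 514.5 - 0.5P = 85.5 + 6P.
429 = 6.5P, so P* = 66.
Q* = 514.5 − 0.5(66) = 481.5.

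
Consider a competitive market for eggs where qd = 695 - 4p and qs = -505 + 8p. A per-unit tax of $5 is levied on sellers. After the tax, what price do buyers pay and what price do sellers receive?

Buyers pay 310/3, sellers receive 295/3

Pre-tax equilibrium: p* = 100, q* = 295.
Tax on sellers shifts supply to qs = -505 + 8(p − 5) = -545 + 8p.
695 - 4p = -545 + 8p gives buyer price pb = 310/3; sellers receive ps = 310/3 − 5 = 295/3.
New quantity: q = 695 − 4(310/3) = 845/3.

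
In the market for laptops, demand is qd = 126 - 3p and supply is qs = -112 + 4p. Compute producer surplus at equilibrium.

Producer surplus = 72

Equilibrium: 126 - 3p = -112 + 4p gives p* = 34, q* = 24.
Supply starts at p = 28 (where qs = 0).
PS = ½(34 − 28)(24) = 72.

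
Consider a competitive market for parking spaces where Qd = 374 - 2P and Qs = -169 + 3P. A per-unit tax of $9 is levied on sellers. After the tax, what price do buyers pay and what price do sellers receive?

Pre-tax equilibrium: P* = 108.6, Q* = 156.8.
Tax on sellers shifts supply to Qs = -169 + 3(P − 9) = -196 + 3P.
374 - 2P = -196 + 3P gives buyer price Pb = 114; sellers receive Ps = 114 − 9 = 105.
New quantity: Q = 374 − 2(114) = 146.

Buyers pay $114, sellers receive $105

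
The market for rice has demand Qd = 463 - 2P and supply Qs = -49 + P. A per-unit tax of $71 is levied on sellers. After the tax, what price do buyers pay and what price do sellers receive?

Buyers pay 583/3, sellers receive 370/3

Pre-tax equilibrium: P* = 512/3, Q* = 365/3.
Tax on sellers shifts supply to Qs = -49 + 1(P − 71) = -120 + P.
463 - 2P = -120 + P gives buyer price Pb = 583/3; sellers receive Ps = 583/3 − 71 = 370/3.
New quantity: Q = 463 − 2(583/3) = 223/3.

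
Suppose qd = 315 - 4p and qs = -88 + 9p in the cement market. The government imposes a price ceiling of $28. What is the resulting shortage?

Equilibrium price would be p* = 31, so the ceiling at 28 binds.
At p = 28: qd = 315 − 4(28) = 203, qs = -88 + 9(28) = 164.
Shortage = 203 − 164 = 39.

Shortage = 39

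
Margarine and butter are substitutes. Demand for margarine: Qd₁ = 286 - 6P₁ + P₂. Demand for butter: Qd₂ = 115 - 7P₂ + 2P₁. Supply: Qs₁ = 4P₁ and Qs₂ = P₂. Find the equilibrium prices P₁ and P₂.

Market 1: 286 - 6P₁ + P₂ = 4P₁ → 10P₁ - P₂ = 286.
Market 2: 8P₂ - 2P₁ = 115.
Eliminating P₂: 8×(1) + 1×(2) gives 78P₁ = 2403, so P₁ = 801/26.
Back-substitute into (2): P₂ = (115 + 2×801/26) / 8 = 287/13.

P₁ = 801/26, P₂ = 287/13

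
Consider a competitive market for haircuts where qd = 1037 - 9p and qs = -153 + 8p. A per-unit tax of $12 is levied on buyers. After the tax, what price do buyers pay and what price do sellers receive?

Buyers pay 1286/17, sellers receive 1082/17

Pre-tax equilibrium: p* = 70, q* = 407.
Tax on buyers shifts demand to qd = 1037 − 9(p + 12) = 929 - 9p.
929 - 9p = -153 + 8p gives seller price ps = 1082/17; buyers pay pb = 1082/17 + 12 = 1286/17.
New quantity: q = 1037 − 9(1286/17) = 6055/17.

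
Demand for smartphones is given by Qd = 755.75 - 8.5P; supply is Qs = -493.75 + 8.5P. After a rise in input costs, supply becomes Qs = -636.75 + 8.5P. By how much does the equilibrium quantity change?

Original equilibrium: P* = 73.5, Q* = 131.
New equilibrium: 755.75 - 8.5P = -636.75 + 8.5P, so 1392.5 = 17P and P' = 2785/34; Q' = 755.75 − 8.5(2785/34) = 59.5.
Change in quantity: 59.5 − 131 = -71.5.

ΔQ = -71.5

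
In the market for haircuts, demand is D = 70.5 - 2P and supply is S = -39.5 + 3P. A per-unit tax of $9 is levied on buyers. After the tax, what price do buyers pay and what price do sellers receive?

Pre-tax equilibrium: P* = 22, Q* = 26.5.
Tax on buyers shifts demand to D = 70.5 − 2(P + 9) = 52.5 - 2P.
52.5 - 2P = -39.5 + 3P gives seller price Ps = 18.4; buyers pay Pb = 18.4 + 9 = 27.4.
New quantity: Q = 70.5 − 2(27.4) = 15.7.

Buyers pay $27.4, sellers receive $18.4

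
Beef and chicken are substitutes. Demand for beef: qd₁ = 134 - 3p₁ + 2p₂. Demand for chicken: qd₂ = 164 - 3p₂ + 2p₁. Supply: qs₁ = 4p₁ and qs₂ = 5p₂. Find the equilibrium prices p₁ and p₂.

Market 1: 134 - 3p₁ + 2p₂ = 4p₁ → 7p₁ - 2p₂ = 134.
Market 2: 8p₂ - 2p₁ = 164.
Eliminating p₂: 8×(1) + 2×(2) gives 52p₁ = 1400, so p₁ = 350/13.
Back-substitute into (2): p₂ = (164 + 2×350/13) / 8 = 354/13.

p₁ = 350/13, p₂ = 354/13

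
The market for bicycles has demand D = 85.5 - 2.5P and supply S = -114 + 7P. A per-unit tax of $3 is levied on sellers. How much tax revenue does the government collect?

Pre-tax equilibrium: P* = 21, Q* = 33.
Tax on sellers shifts supply to S = -114 + 7(P − 3) = -135 + 7P.
85.5 - 2.5P = -135 + 7P gives buyer price Pb = 441/19; sellers receive Ps = 441/19 − 3 = 384/19.
New quantity: Q = 85.5 − 2.5(441/19) = 522/19.
Revenue = 3 × 522/19 = 1566/19.

Tax revenue = 1566/19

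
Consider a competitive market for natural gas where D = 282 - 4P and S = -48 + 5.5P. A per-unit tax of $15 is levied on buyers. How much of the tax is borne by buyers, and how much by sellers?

Buyers bear 165/19, sellers bear 120/19

Pre-tax equilibrium: P* = 660/19, Q* = 2718/19.
Tax on buyers shifts demand to D = 282 − 4(P + 15) = 222 - 4P.
222 - 4P = -48 + 5.5P gives seller price Ps = 540/19; buyers pay Pb = 540/19 + 15 = 825/19.
New quantity: Q = 282 − 4(825/19) = 2058/19.
Buyer burden = 825/19 − 660/19 = 165/19; seller burden = 660/19 − 540/19 = 120/19.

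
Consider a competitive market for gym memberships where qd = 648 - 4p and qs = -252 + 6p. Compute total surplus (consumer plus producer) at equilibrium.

Total surplus = 17280

Equilibrium: 648 - 4p = -252 + 6p gives p* = 90, q* = 288.
Demand choke price: p = 162; supply starts at p = 42.
CS = ½(162 − 90)(288) = 10368; PS = ½(90 − 42)(288) = 6912.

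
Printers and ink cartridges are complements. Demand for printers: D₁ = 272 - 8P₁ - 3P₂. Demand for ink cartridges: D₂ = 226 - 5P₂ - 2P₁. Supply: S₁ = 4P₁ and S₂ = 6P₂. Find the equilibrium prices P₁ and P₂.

Market 1: 272 - 8P₁ - 3P₂ = 4P₁ → 12P₁ + 3P₂ = 272.
Market 2: 11P₂ + 2P₁ = 226.
Eliminating P₂: 11×(1) − 3×(2) gives 126P₁ = 2314, so P₁ = 1157/63.
Back-substitute into (2): P₂ = (226 − 2×1157/63) / 11 = 1084/63.

P₁ = 1157/63, P₂ = 1084/63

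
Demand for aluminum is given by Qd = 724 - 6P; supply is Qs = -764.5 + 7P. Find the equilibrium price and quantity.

P* = 114.5, Q* = 37

Set Qd = Qs: 724 - 6P = -764.5 + 7P.
1488.5 = 13P, so P* = 114.5.
Q* = 724 − 6(114.5) = 37.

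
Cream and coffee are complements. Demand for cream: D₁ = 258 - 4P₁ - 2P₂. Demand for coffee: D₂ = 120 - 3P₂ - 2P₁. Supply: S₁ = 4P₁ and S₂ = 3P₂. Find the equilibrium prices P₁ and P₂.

Market 1: 258 - 4P₁ - 2P₂ = 4P₁ → 8P₁ + 2P₂ = 258.
Market 2: 6P₂ + 2P₁ = 120.
Eliminating P₂: 6×(1) − 2×(2) gives 44P₁ = 1308, so P₁ = 327/11.
Back-substitute into (2): P₂ = (120 − 2×327/11) / 6 = 111/11.

P₁ = 327/11, P₂ = 111/11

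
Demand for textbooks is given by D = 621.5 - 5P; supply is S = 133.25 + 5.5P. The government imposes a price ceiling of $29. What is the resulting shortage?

Equilibrium price would be P* = 46.5, so the ceiling at 29 binds.
At P = 29: D = 621.5 − 5(29) = 476.5, S = 133.25 + 5.5(29) = 292.75.
Shortage = 476.5 − 292.75 = 183.75.

Shortage = 183.75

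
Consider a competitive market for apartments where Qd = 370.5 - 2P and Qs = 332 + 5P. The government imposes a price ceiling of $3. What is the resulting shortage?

Equilibrium price would be P* = 5.5, so the ceiling at 3 binds.
At P = 3: Qd = 370.5 − 2(3) = 364.5, Qs = 332 + 5(3) = 347.
Shortage = 364.5 − 347 = 17.5.

Shortage = 17.5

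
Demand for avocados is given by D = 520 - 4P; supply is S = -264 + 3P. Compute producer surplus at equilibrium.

Producer surplus = 864

Equilibrium: 520 - 4P = -264 + 3P gives P* = 112, Q* = 72.
Supply starts at P = 88 (where S = 0).
PS = ½(112 − 88)(72) = 864.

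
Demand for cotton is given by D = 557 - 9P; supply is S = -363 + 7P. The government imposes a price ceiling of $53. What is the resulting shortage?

Equilibrium price would be P* = 57.5, so the ceiling at 53 binds.
At P = 53: D = 557 − 9(53) = 80, S = -363 + 7(53) = 8.
Shortage = 80 − 8 = 72.

Shortage = 72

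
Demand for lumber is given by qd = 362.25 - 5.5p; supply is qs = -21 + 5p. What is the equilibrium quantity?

Set qd = qs: 362.25 - 5.5p = -21 + 5p.
383.25 = 10.5p, so p* = 36.5.
q* = 362.25 − 5.5(36.5) = 161.5.

q* = 161.5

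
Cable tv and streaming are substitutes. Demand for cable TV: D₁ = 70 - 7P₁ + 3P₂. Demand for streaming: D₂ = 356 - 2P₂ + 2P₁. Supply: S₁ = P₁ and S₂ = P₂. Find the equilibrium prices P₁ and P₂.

Market 1: 70 - 7P₁ + 3P₂ = P₁ → 8P₁ - 3P₂ = 70.
Market 2: 3P₂ - 2P₁ = 356.
Eliminating P₂: 3×(1) + 3×(2) gives 18P₁ = 1278, so P₁ = 71.
Back-substitute into (2): P₂ = (356 + 2×71) / 3 = 166.

P₁ = 71, P₂ = 166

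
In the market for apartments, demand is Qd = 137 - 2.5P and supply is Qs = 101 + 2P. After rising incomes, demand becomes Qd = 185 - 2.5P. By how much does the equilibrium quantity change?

ΔQ = 64/3

Original equilibrium: P* = 8, Q* = 117.
New equilibrium: 185 - 2.5P = 101 + 2P, so 84 = 4.5P and P' = 56/3; Q' = 185 − 2.5(56/3) = 415/3.
Change in quantity: 415/3 − 117 = 64/3.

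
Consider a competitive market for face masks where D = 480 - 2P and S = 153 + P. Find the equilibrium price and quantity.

P* = 109, Q* = 262

Set D = S: 480 - 2P = 153 + P.
327 = 3P, so P* = 109.
Q* = 480 − 2(109) = 262.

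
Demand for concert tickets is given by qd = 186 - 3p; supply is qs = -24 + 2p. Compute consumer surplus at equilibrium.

Equilibrium: 186 - 3p = -24 + 2p gives p* = 42, q* = 60.
Demand choke price (qd = 0): p = 62.
CS = ½(62 − 42)(60) = 600.

Consumer surplus = 600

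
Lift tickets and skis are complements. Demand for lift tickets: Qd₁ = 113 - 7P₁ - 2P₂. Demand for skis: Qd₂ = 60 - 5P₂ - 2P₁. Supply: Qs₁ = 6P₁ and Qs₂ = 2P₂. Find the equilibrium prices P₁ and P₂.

Market 1: 113 - 7P₁ - 2P₂ = 6P₁ → 13P₁ + 2P₂ = 113.
Market 2: 7P₂ + 2P₁ = 60.
Eliminating P₂: 7×(1) − 2×(2) gives 87P₁ = 671, so P₁ = 671/87.
Back-substitute into (2): P₂ = (60 − 2×671/87) / 7 = 554/87.

P₁ = 671/87, P₂ = 554/87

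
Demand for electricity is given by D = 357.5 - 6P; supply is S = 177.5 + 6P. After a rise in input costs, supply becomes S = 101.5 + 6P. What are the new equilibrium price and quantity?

P' = 64/3, Q' = 229.5

Original equilibrium: P* = 15, Q* = 267.5.
New equilibrium: 357.5 - 6P = 101.5 + 6P, so 256 = 12P and P' = 64/3; Q' = 357.5 − 6(64/3) = 229.5.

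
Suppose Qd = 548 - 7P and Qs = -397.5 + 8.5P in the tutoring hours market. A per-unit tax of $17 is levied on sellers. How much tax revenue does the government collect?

Tax revenue = 29376/31

Pre-tax equilibrium: P* = 61, Q* = 121.
Tax on sellers shifts supply to Qs = -397.5 + 8.5(P − 17) = -542 + 8.5P.
548 - 7P = -542 + 8.5P gives buyer price Pb = 2180/31; sellers receive Ps = 2180/31 − 17 = 1653/31.
New quantity: Q = 548 − 7(2180/31) = 1728/31.
Revenue = 17 × 1728/31 = 29376/31.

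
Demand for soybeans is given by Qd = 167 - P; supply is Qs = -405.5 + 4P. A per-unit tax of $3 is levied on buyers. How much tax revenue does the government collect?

Pre-tax equilibrium: P* = 114.5, Q* = 52.5.
Tax on buyers shifts demand to Qd = 167 − 1(P + 3) = 164 - P.
164 - P = -405.5 + 4P gives seller price Ps = 113.9; buyers pay Pb = 113.9 + 3 = 116.9.
New quantity: Q = 167 − 1(116.9) = 50.1.
Revenue = 3 × 50.1 = 150.3.

Tax revenue = 150.3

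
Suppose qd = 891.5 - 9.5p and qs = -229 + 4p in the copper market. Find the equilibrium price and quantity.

Set qd = qs: 891.5 - 9.5p = -229 + 4p.
1120.5 = 13.5p, so p* = 83.
q* = 891.5 − 9.5(83) = 103.

p* = 83, q* = 103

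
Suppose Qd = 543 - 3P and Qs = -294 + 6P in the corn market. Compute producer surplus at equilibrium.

Producer surplus = 5808

Equilibrium: 543 - 3P = -294 + 6P gives P* = 93, Q* = 264.
Supply starts at P = 49 (where Qs = 0).
PS = ½(93 − 49)(264) = 5808.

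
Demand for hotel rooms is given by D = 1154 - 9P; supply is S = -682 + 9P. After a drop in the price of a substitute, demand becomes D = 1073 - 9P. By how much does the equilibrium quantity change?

Original equilibrium: P* = 102, Q* = 236.
New equilibrium: 1073 - 9P = -682 + 9P, so 1755 = 18P and P' = 97.5; Q' = 1073 − 9(97.5) = 195.5.
Change in quantity: 195.5 − 236 = -40.5.

ΔQ = -40.5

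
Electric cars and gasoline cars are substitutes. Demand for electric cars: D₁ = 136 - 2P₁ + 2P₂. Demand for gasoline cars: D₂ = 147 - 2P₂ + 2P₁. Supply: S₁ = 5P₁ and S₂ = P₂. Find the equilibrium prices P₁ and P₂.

Market 1: 136 - 2P₁ + 2P₂ = 5P₁ → 7P₁ - 2P₂ = 136.
Market 2: 3P₂ - 2P₁ = 147.
Eliminating P₂: 3×(1) + 2×(2) gives 17P₁ = 702, so P₁ = 702/17.
Back-substitute into (2): P₂ = (147 + 2×702/17) / 3 = 1301/17.

P₁ = 702/17, P₂ = 1301/17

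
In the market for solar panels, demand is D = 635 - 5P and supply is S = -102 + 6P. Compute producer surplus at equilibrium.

Producer surplus = 7500

Equilibrium: 635 - 5P = -102 + 6P gives P* = 67, Q* = 300.
Supply starts at P = 17 (where S = 0).
PS = ½(67 − 17)(300) = 7500.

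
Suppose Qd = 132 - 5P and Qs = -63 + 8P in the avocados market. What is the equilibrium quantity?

Set Qd = Qs: 132 - 5P = -63 + 8P.
195 = 13P, so P* = 15.
Q* = 132 − 5(15) = 57.

Q* = 57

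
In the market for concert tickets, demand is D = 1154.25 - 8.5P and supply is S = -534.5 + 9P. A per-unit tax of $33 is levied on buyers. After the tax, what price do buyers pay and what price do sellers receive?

Buyers pay 7943/70, sellers receive 5633/70

Pre-tax equilibrium: P* = 96.5, Q* = 334.
Tax on buyers shifts demand to D = 1154.25 − 8.5(P + 33) = 873.75 - 8.5P.
873.75 - 8.5P = -534.5 + 9P gives seller price Ps = 5633/70; buyers pay Pb = 5633/70 + 33 = 7943/70.
New quantity: Q = 1154.25 − 8.5(7943/70) = 6641/35.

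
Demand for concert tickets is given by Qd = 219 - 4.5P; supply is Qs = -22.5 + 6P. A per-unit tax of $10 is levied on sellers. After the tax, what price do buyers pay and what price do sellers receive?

Buyers pay 201/7, sellers receive 131/7

Pre-tax equilibrium: P* = 23, Q* = 115.5.
Tax on sellers shifts supply to Qs = -22.5 + 6(P − 10) = -82.5 + 6P.
219 - 4.5P = -82.5 + 6P gives buyer price Pb = 201/7; sellers receive Ps = 201/7 − 10 = 131/7.
New quantity: Q = 219 − 4.5(201/7) = 1257/14.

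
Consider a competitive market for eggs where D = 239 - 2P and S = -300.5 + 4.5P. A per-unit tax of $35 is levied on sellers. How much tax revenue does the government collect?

Pre-tax equilibrium: P* = 83, Q* = 73.
Tax on sellers shifts supply to S = -300.5 + 4.5(P − 35) = -458 + 4.5P.
239 - 2P = -458 + 4.5P gives buyer price Pb = 1394/13; sellers receive Ps = 1394/13 − 35 = 939/13.
New quantity: Q = 239 − 2(1394/13) = 319/13.
Revenue = 35 × 319/13 = 11165/13.

Tax revenue = 11165/13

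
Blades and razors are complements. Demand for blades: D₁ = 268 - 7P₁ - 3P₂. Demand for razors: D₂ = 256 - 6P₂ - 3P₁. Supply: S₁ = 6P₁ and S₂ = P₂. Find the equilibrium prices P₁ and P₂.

Market 1: 268 - 7P₁ - 3P₂ = 6P₁ → 13P₁ + 3P₂ = 268.
Market 2: 7P₂ + 3P₁ = 256.
Eliminating P₂: 7×(1) − 3×(2) gives 82P₁ = 1108, so P₁ = 554/41.
Back-substitute into (2): P₂ = (256 − 3×554/41) / 7 = 1262/41.

P₁ = 554/41, P₂ = 1262/41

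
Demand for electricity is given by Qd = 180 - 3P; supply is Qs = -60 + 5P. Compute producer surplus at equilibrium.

Equilibrium: 180 - 3P = -60 + 5P gives P* = 30, Q* = 90.
Supply starts at P = 12 (where Qs = 0).
PS = ½(30 − 12)(90) = 810.

Producer surplus = 810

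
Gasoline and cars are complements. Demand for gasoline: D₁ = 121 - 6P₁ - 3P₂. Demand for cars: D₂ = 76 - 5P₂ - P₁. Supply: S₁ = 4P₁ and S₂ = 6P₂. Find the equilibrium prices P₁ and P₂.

P₁ = 1103/107, P₂ = 639/107

Market 1: 121 - 6P₁ - 3P₂ = 4P₁ → 10P₁ + 3P₂ = 121.
Market 2: 11P₂ + P₁ = 76.
Eliminating P₂: 11×(1) − 3×(2) gives 107P₁ = 1103, so P₁ = 1103/107.
Back-substitute into (2): P₂ = (76 − 1×1103/107) / 11 = 639/107.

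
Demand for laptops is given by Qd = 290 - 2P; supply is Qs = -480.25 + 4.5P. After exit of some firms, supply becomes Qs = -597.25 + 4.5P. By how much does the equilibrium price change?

Original equilibrium: P* = 118.5, Q* = 53.
New equilibrium: 290 - 2P = -597.25 + 4.5P, so 887.25 = 6.5P and P' = 136.5; Q' = 290 − 2(136.5) = 17.
Change in price: 136.5 − 118.5 = 18.

ΔP = 18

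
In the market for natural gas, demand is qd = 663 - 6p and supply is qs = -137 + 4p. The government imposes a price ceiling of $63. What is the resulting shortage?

Shortage = 170

Equilibrium price would be p* = 80, so the ceiling at 63 binds.
At p = 63: qd = 663 − 6(63) = 285, qs = -137 + 4(63) = 115.
Shortage = 285 − 115 = 170.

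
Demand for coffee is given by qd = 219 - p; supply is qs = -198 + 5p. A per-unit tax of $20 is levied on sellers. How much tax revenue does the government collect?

Tax revenue = 7970/3

Pre-tax equilibrium: p* = 69.5, q* = 149.5.
Tax on sellers shifts supply to qs = -198 + 5(p − 20) = -298 + 5p.
219 - p = -298 + 5p gives buyer price pb = 517/6; sellers receive ps = 517/6 − 20 = 397/6.
New quantity: q = 219 − 1(517/6) = 797/6.
Revenue = 20 × 797/6 = 7970/3.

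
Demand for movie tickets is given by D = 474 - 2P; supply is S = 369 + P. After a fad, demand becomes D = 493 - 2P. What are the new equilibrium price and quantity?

P' = 124/3, Q' = 1231/3

Original equilibrium: P* = 35, Q* = 404.
New equilibrium: 493 - 2P = 369 + P, so 124 = 3P and P' = 124/3; Q' = 493 − 2(124/3) = 1231/3.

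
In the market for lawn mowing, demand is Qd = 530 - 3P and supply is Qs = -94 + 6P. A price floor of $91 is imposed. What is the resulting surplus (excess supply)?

Equilibrium price would be P* = 208/3, so the floor at 91 binds.
At P = 91: Qd = 257, Qs = 452.
Surplus = 452 − 257 = 195.

Surplus = 195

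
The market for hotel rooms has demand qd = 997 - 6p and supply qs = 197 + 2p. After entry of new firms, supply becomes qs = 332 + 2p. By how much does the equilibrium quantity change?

Δq = 101.25

Original equilibrium: p* = 100, q* = 397.
New equilibrium: 997 - 6p = 332 + 2p, so 665 = 8p and p' = 83.125; q' = 997 − 6(83.125) = 498.25.
Change in quantity: 498.25 − 397 = 101.25.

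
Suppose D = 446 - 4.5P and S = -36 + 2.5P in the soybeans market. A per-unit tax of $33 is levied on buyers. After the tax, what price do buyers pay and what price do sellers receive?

Buyers pay 1129/14, sellers receive 667/14

Pre-tax equilibrium: P* = 482/7, Q* = 953/7.
Tax on buyers shifts demand to D = 446 − 4.5(P + 33) = 297.5 - 4.5P.
297.5 - 4.5P = -36 + 2.5P gives seller price Ps = 667/14; buyers pay Pb = 667/14 + 33 = 1129/14.
New quantity: Q = 446 − 4.5(1129/14) = 2327/28.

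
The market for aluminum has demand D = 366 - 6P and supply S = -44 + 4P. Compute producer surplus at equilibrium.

Equilibrium: 366 - 6P = -44 + 4P gives P* = 41, Q* = 120.
Supply starts at P = 11 (where S = 0).
PS = ½(41 − 11)(120) = 1800.

Producer surplus = 1800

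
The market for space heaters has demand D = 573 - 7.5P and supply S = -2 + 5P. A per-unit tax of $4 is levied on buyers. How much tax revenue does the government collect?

Tax revenue = 864

Pre-tax equilibrium: P* = 46, Q* = 228.
Tax on buyers shifts demand to D = 573 − 7.5(P + 4) = 543 - 7.5P.
543 - 7.5P = -2 + 5P gives seller price Ps = 43.6; buyers pay Pb = 43.6 + 4 = 47.6.
New quantity: Q = 573 − 7.5(47.6) = 216.
Revenue = 4 × 216 = 864.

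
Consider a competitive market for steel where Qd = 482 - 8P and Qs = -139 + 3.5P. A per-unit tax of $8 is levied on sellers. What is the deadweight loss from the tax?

Pre-tax equilibrium: P* = 54, Q* = 50.
Tax on sellers shifts supply to Qs = -139 + 3.5(P − 8) = -167 + 3.5P.
482 - 8P = -167 + 3.5P gives buyer price Pb = 1298/23; sellers receive Ps = 1298/23 − 8 = 1114/23.
New quantity: Q = 482 − 8(1298/23) = 702/23.
DWL = ½ × 8 × (50 − 702/23) = 1792/23.

Deadweight loss = 1792/23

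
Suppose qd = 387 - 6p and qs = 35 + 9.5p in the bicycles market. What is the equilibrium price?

p* = 704/31

Set qd = qs: 387 - 6p = 35 + 9.5p.
352 = 15.5p, so p* = 704/31.
q* = 387 − 6(704/31) = 7773/31.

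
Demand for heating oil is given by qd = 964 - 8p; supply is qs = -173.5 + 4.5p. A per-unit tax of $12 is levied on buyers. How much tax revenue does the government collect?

Pre-tax equilibrium: p* = 91, q* = 236.
Tax on buyers shifts demand to qd = 964 − 8(p + 12) = 868 - 8p.
868 - 8p = -173.5 + 4.5p gives seller price ps = 83.32; buyers pay pb = 83.32 + 12 = 95.32.
New quantity: q = 964 − 8(95.32) = 201.44.
Revenue = 12 × 201.44 = 2417.28.

Tax revenue = 2417.28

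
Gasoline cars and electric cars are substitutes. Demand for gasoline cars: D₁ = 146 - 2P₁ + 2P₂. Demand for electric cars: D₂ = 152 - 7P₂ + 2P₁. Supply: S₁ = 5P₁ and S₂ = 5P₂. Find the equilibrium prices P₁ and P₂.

P₁ = 25.7, P₂ = 16.95

Market 1: 146 - 2P₁ + 2P₂ = 5P₁ → 7P₁ - 2P₂ = 146.
Market 2: 12P₂ - 2P₁ = 152.
Eliminating P₂: 12×(1) + 2×(2) gives 80P₁ = 2056, so P₁ = 25.7.
Back-substitute into (2): P₂ = (152 + 2×25.7) / 12 = 16.95.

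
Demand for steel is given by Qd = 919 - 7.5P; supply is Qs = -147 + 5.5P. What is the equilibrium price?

P* = 82

Set Qd = Qs: 919 - 7.5P = -147 + 5.5P.
1066 = 13P, so P* = 82.
Q* = 919 − 7.5(82) = 304.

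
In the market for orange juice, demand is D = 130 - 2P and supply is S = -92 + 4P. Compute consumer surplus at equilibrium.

Equilibrium: 130 - 2P = -92 + 4P gives P* = 37, Q* = 56.
Demand choke price (D = 0): P = 65.
CS = ½(65 − 37)(56) = 784.

Consumer surplus = 784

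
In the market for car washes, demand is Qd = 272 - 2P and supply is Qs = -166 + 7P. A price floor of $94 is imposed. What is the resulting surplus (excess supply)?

Surplus = 408

Equilibrium price would be P* = 146/3, so the floor at 94 binds.
At P = 94: Qd = 84, Qs = 492.
Surplus = 492 − 84 = 408.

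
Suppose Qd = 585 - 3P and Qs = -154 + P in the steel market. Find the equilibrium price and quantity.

P* = 184.75, Q* = 30.75

Set Qd = Qs: 585 - 3P = -154 + P.
739 = 4P, so P* = 184.75.
Q* = 585 − 3(184.75) = 30.75.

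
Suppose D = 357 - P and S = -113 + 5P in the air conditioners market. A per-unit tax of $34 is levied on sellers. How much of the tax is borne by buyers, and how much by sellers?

Pre-tax equilibrium: P* = 235/3, Q* = 836/3.
Tax on sellers shifts supply to S = -113 + 5(P − 34) = -283 + 5P.
357 - P = -283 + 5P gives buyer price Pb = 320/3; sellers receive Ps = 320/3 − 34 = 218/3.
New quantity: Q = 357 − 1(320/3) = 751/3.
Buyer burden = 320/3 − 235/3 = 85/3; seller burden = 235/3 − 218/3 = 17/3.

Buyers bear 85/3, sellers bear 17/3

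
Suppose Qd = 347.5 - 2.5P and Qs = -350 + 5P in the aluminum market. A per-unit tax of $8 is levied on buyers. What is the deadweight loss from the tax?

Deadweight loss = 160/3

Pre-tax equilibrium: P* = 93, Q* = 115.
Tax on buyers shifts demand to Qd = 347.5 − 2.5(P + 8) = 327.5 - 2.5P.
327.5 - 2.5P = -350 + 5P gives seller price Ps = 271/3; buyers pay Pb = 271/3 + 8 = 295/3.
New quantity: Q = 347.5 − 2.5(295/3) = 305/3.
DWL = ½ × 8 × (115 − 305/3) = 160/3.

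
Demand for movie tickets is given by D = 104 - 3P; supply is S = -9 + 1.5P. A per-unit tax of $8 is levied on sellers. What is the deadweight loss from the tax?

Deadweight loss = 32

Pre-tax equilibrium: P* = 226/9, Q* = 86/3.
Tax on sellers shifts supply to S = -9 + 1.5(P − 8) = -21 + 1.5P.
104 - 3P = -21 + 1.5P gives buyer price Pb = 250/9; sellers receive Ps = 250/9 − 8 = 178/9.
New quantity: Q = 104 − 3(250/9) = 62/3.
DWL = ½ × 8 × (86/3 − 62/3) = 32.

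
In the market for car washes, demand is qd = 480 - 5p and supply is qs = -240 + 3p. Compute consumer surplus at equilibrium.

Equilibrium: 480 - 5p = -240 + 3p gives p* = 90, q* = 30.
Demand choke price (qd = 0): p = 96.
CS = ½(96 − 90)(30) = 90.

Consumer surplus = 90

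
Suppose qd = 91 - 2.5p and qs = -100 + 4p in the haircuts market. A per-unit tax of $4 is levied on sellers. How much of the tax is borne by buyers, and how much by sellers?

Buyers bear 32/13, sellers bear 20/13

Pre-tax equilibrium: p* = 382/13, q* = 228/13.
Tax on sellers shifts supply to qs = -100 + 4(p − 4) = -116 + 4p.
91 - 2.5p = -116 + 4p gives buyer price pb = 414/13; sellers receive ps = 414/13 − 4 = 362/13.
New quantity: q = 91 − 2.5(414/13) = 148/13.
Buyer burden = 414/13 − 382/13 = 32/13; seller burden = 382/13 − 362/13 = 20/13.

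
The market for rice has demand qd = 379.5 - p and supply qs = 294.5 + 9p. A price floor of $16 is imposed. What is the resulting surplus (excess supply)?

Surplus = 75

Equilibrium price would be p* = 8.5, so the floor at 16 binds.
At p = 16: qd = 363.5, qs = 438.5.
Surplus = 438.5 − 363.5 = 75.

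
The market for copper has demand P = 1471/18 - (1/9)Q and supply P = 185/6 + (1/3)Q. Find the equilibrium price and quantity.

P* = 69, Q* = 114.5

Set the two price expressions equal: 1471/18 - (1/9)Q = 185/6 + (1/3)Q.
458/9 = (4/9)Q, so Q* = 114.5.
P* = 1471/18 − (1/9)(114.5) = 69.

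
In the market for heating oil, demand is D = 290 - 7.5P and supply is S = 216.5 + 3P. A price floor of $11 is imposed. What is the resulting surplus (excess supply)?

Equilibrium price would be P* = 7, so the floor at 11 binds.
At P = 11: D = 207.5, S = 249.5.
Surplus = 249.5 − 207.5 = 42.

Surplus = 42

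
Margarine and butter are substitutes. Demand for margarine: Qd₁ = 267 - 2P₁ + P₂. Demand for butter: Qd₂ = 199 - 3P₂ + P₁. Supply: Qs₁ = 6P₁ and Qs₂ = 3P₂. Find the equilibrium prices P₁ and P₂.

P₁ = 1801/47, P₂ = 1859/47

Market 1: 267 - 2P₁ + P₂ = 6P₁ → 8P₁ - P₂ = 267.
Market 2: 6P₂ - P₁ = 199.
Eliminating P₂: 6×(1) + 1×(2) gives 47P₁ = 1801, so P₁ = 1801/47.
Back-substitute into (2): P₂ = (199 + 1×1801/47) / 6 = 1859/47.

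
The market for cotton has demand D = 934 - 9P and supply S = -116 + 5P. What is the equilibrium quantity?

Q* = 259

Set D = S: 934 - 9P = -116 + 5P.
1050 = 14P, so P* = 75.
Q* = 934 − 9(75) = 259.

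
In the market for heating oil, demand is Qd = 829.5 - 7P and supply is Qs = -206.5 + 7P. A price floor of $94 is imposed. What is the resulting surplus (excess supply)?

Equilibrium price would be P* = 74, so the floor at 94 binds.
At P = 94: Qd = 171.5, Qs = 451.5.
Surplus = 451.5 − 171.5 = 280.

Surplus = 280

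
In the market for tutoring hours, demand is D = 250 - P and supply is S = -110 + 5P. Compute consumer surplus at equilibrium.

Equilibrium: 250 - P = -110 + 5P gives P* = 60, Q* = 190.
Demand choke price (D = 0): P = 250.
CS = ½(250 − 60)(190) = 18050.

Consumer surplus = 18050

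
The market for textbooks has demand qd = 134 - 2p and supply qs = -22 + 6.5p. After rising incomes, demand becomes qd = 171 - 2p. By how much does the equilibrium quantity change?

Δq = 481/17

Original equilibrium: p* = 312/17, q* = 1654/17.
New equilibrium: 171 - 2p = -22 + 6.5p, so 193 = 8.5p and p' = 386/17; q' = 171 − 2(386/17) = 2135/17.
Change in quantity: 2135/17 − 1654/17 = 481/17.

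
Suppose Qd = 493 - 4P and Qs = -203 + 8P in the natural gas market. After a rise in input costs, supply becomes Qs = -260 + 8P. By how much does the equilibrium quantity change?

ΔQ = -19

Original equilibrium: P* = 58, Q* = 261.
New equilibrium: 493 - 4P = -260 + 8P, so 753 = 12P and P' = 62.75; Q' = 493 − 4(62.75) = 242.
Change in quantity: 242 − 261 = -19.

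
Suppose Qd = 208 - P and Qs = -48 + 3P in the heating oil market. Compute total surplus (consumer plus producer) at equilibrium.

Equilibrium: 208 - P = -48 + 3P gives P* = 64, Q* = 144.
Demand choke price: P = 208; supply starts at P = 16.
CS = ½(208 − 64)(144) = 10368; PS = ½(64 − 16)(144) = 3456.

Total surplus = 13824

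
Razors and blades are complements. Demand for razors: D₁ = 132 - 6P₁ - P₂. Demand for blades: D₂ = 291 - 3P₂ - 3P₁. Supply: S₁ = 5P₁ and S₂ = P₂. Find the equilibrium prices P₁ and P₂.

Market 1: 132 - 6P₁ - P₂ = 5P₁ → 11P₁ + P₂ = 132.
Market 2: 4P₂ + 3P₁ = 291.
Eliminating P₂: 4×(1) − 1×(2) gives 41P₁ = 237, so P₁ = 237/41.
Back-substitute into (2): P₂ = (291 − 3×237/41) / 4 = 2805/41.

P₁ = 237/41, P₂ = 2805/41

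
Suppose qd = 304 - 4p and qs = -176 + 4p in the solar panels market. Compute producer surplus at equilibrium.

Producer surplus = 512

Equilibrium: 304 - 4p = -176 + 4p gives p* = 60, q* = 64.
Supply starts at p = 44 (where qs = 0).
PS = ½(60 − 44)(64) = 512.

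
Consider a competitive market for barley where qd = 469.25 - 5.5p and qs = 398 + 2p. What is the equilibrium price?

p* = 9.5

Set qd = qs: 469.25 - 5.5p = 398 + 2p.
71.25 = 7.5p, so p* = 9.5.
q* = 469.25 − 5.5(9.5) = 417.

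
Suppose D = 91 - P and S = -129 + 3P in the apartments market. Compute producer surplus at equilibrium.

Producer surplus = 216

Equilibrium: 91 - P = -129 + 3P gives P* = 55, Q* = 36.
Supply starts at P = 43 (where S = 0).
PS = ½(55 − 43)(36) = 216.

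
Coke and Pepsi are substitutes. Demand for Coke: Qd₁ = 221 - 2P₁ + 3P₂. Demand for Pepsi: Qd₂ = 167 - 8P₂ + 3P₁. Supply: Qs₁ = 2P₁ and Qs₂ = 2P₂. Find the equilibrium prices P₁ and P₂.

P₁ = 2711/31, P₂ = 1331/31

Market 1: 221 - 2P₁ + 3P₂ = 2P₁ → 4P₁ - 3P₂ = 221.
Market 2: 10P₂ - 3P₁ = 167.
Eliminating P₂: 10×(1) + 3×(2) gives 31P₁ = 2711, so P₁ = 2711/31.
Back-substitute into (2): P₂ = (167 + 3×2711/31) / 10 = 1331/31.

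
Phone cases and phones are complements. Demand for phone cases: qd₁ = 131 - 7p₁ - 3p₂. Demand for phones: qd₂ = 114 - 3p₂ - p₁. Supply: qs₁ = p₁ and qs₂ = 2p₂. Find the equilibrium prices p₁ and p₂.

Market 1: 131 - 7p₁ - 3p₂ = p₁ → 8p₁ + 3p₂ = 131.
Market 2: 5p₂ + p₁ = 114.
Eliminating p₂: 5×(1) − 3×(2) gives 37p₁ = 313, so p₁ = 313/37.
Back-substitute into (2): p₂ = (114 − 1×313/37) / 5 = 781/37.

p₁ = 313/37, p₂ = 781/37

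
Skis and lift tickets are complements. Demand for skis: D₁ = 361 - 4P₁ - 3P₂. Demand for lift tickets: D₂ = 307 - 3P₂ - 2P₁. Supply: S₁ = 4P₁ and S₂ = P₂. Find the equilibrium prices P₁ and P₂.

P₁ = 523/26, P₂ = 867/13

Market 1: 361 - 4P₁ - 3P₂ = 4P₁ → 8P₁ + 3P₂ = 361.
Market 2: 4P₂ + 2P₁ = 307.
Eliminating P₂: 4×(1) − 3×(2) gives 26P₁ = 523, so P₁ = 523/26.
Back-substitute into (2): P₂ = (307 − 2×523/26) / 4 = 867/13.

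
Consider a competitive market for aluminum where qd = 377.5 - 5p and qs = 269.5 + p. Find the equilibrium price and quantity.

Set qd = qs: 377.5 - 5p = 269.5 + p.
108 = 6p, so p* = 18.
q* = 377.5 − 5(18) = 287.5.

p* = 18, q* = 287.5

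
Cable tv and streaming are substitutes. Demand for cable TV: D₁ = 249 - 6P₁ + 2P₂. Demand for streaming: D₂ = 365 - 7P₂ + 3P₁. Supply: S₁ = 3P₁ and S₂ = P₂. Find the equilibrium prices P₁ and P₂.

P₁ = 1361/33, P₂ = 672/11

Market 1: 249 - 6P₁ + 2P₂ = 3P₁ → 9P₁ - 2P₂ = 249.
Market 2: 8P₂ - 3P₁ = 365.
Eliminating P₂: 8×(1) + 2×(2) gives 66P₁ = 2722, so P₁ = 1361/33.
Back-substitute into (2): P₂ = (365 + 3×1361/33) / 8 = 672/11.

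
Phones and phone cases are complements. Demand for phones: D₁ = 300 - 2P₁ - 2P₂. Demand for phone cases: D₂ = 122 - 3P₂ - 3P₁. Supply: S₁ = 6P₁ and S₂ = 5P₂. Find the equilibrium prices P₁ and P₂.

Market 1: 300 - 2P₁ - 2P₂ = 6P₁ → 8P₁ + 2P₂ = 300.
Market 2: 8P₂ + 3P₁ = 122.
Eliminating P₂: 8×(1) − 2×(2) gives 58P₁ = 2156, so P₁ = 1078/29.
Back-substitute into (2): P₂ = (122 − 3×1078/29) / 8 = 38/29.

P₁ = 1078/29, P₂ = 38/29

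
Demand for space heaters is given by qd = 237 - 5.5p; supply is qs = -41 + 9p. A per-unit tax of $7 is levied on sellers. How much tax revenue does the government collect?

Tax revenue = 21854/29

Pre-tax equilibrium: p* = 556/29, q* = 3815/29.
Tax on sellers shifts supply to qs = -41 + 9(p − 7) = -104 + 9p.
237 - 5.5p = -104 + 9p gives buyer price pb = 682/29; sellers receive ps = 682/29 − 7 = 479/29.
New quantity: q = 237 − 5.5(682/29) = 3122/29.
Revenue = 7 × 3122/29 = 21854/29.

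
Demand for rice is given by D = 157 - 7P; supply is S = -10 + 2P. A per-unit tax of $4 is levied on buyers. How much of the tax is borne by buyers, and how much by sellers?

Pre-tax equilibrium: P* = 167/9, Q* = 244/9.
Tax on buyers shifts demand to D = 157 − 7(P + 4) = 129 - 7P.
129 - 7P = -10 + 2P gives seller price Ps = 139/9; buyers pay Pb = 139/9 + 4 = 175/9.
New quantity: Q = 157 − 7(175/9) = 188/9.
Buyer burden = 175/9 − 167/9 = 8/9; seller burden = 167/9 − 139/9 = 28/9.

Buyers bear 8/9, sellers bear 28/9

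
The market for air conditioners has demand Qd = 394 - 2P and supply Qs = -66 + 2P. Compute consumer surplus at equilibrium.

Equilibrium: 394 - 2P = -66 + 2P gives P* = 115, Q* = 164.
Demand choke price (Qd = 0): P = 197.
CS = ½(197 − 115)(164) = 6724.

Consumer surplus = 6724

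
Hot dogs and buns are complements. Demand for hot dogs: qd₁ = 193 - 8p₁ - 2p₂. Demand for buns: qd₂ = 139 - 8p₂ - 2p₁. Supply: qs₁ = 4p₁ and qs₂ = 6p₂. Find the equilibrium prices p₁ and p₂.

Market 1: 193 - 8p₁ - 2p₂ = 4p₁ → 12p₁ + 2p₂ = 193.
Market 2: 14p₂ + 2p₁ = 139.
Eliminating p₂: 14×(1) − 2×(2) gives 164p₁ = 2424, so p₁ = 606/41.
Back-substitute into (2): p₂ = (139 − 2×606/41) / 14 = 641/82.

p₁ = 606/41, p₂ = 641/82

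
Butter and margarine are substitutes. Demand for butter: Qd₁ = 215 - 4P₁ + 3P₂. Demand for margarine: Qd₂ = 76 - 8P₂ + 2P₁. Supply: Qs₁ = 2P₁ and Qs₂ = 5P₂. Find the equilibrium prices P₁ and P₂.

Market 1: 215 - 4P₁ + 3P₂ = 2P₁ → 6P₁ - 3P₂ = 215.
Market 2: 13P₂ - 2P₁ = 76.
Eliminating P₂: 13×(1) + 3×(2) gives 72P₁ = 3023, so P₁ = 3023/72.
Back-substitute into (2): P₂ = (76 + 2×3023/72) / 13 = 443/36.

P₁ = 3023/72, P₂ = 443/36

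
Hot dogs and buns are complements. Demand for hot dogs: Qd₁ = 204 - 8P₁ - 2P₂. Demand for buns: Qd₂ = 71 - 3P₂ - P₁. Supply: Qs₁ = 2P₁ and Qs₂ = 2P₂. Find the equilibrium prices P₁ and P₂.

Market 1: 204 - 8P₁ - 2P₂ = 2P₁ → 10P₁ + 2P₂ = 204.
Market 2: 5P₂ + P₁ = 71.
Eliminating P₂: 5×(1) − 2×(2) gives 48P₁ = 878, so P₁ = 439/24.
Back-substitute into (2): P₂ = (71 − 1×439/24) / 5 = 253/24.

P₁ = 439/24, P₂ = 253/24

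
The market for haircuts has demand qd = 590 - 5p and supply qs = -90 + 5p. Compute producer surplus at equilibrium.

Producer surplus = 6250

Equilibrium: 590 - 5p = -90 + 5p gives p* = 68, q* = 250.
Supply starts at p = 18 (where qs = 0).
PS = ½(68 − 18)(250) = 6250.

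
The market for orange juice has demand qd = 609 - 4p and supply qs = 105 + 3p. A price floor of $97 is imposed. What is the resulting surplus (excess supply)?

Equilibrium price would be p* = 72, so the floor at 97 binds.
At p = 97: qd = 221, qs = 396.
Surplus = 396 − 221 = 175.

Surplus = 175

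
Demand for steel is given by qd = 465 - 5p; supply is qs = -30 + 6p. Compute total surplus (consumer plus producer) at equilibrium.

Total surplus = 10560

Equilibrium: 465 - 5p = -30 + 6p gives p* = 45, q* = 240.
Demand choke price: p = 93; supply starts at p = 5.
CS = ½(93 − 45)(240) = 5760; PS = ½(45 − 5)(240) = 4800.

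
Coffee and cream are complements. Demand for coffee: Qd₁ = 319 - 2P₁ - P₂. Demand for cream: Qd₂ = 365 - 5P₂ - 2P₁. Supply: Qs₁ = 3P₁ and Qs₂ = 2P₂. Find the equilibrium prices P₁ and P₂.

Market 1: 319 - 2P₁ - P₂ = 3P₁ → 5P₁ + P₂ = 319.
Market 2: 7P₂ + 2P₁ = 365.
Eliminating P₂: 7×(1) − 1×(2) gives 33P₁ = 1868, so P₁ = 1868/33.
Back-substitute into (2): P₂ = (365 − 2×1868/33) / 7 = 1187/33.

P₁ = 1868/33, P₂ = 1187/33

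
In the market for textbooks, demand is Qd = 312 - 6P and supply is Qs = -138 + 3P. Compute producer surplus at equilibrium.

Producer surplus = 24

Equilibrium: 312 - 6P = -138 + 3P gives P* = 50, Q* = 12.
Supply starts at P = 46 (where Qs = 0).
PS = ½(50 − 46)(12) = 24.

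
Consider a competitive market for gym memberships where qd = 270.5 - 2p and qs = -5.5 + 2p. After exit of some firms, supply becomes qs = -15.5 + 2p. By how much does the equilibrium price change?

Δp = 2.5

Original equilibrium: p* = 69, q* = 132.5.
New equilibrium: 270.5 - 2p = -15.5 + 2p, so 286 = 4p and p' = 71.5; q' = 270.5 − 2(71.5) = 127.5.
Change in price: 71.5 − 69 = 2.5.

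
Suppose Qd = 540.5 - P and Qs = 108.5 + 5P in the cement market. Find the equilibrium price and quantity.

Set Qd = Qs: 540.5 - P = 108.5 + 5P.
432 = 6P, so P* = 72.
Q* = 540.5 − 1(72) = 468.5.

P* = 72, Q* = 468.5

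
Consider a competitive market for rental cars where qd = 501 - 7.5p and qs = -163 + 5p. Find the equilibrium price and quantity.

Set qd = qs: 501 - 7.5p = -163 + 5p.
664 = 12.5p, so p* = 53.12.
q* = 501 − 7.5(53.12) = 102.6.

p* = 53.12, q* = 102.6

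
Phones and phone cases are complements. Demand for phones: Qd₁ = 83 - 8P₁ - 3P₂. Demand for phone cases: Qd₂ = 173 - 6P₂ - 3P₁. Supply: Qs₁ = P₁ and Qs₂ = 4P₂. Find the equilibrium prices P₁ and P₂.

P₁ = 311/81, P₂ = 436/27

Market 1: 83 - 8P₁ - 3P₂ = P₁ → 9P₁ + 3P₂ = 83.
Market 2: 10P₂ + 3P₁ = 173.
Eliminating P₂: 10×(1) − 3×(2) gives 81P₁ = 311, so P₁ = 311/81.
Back-substitute into (2): P₂ = (173 − 3×311/81) / 10 = 436/27.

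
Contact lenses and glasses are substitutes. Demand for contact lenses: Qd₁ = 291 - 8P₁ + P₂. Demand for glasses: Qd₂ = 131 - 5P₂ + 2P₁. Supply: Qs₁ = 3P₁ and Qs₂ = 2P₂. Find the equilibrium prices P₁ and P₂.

Market 1: 291 - 8P₁ + P₂ = 3P₁ → 11P₁ - P₂ = 291.
Market 2: 7P₂ - 2P₁ = 131.
Eliminating P₂: 7×(1) + 1×(2) gives 75P₁ = 2168, so P₁ = 2168/75.
Back-substitute into (2): P₂ = (131 + 2×2168/75) / 7 = 2023/75.

P₁ = 2168/75, P₂ = 2023/75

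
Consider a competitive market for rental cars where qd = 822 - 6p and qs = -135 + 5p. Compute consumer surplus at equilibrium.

Consumer surplus = 7500

Equilibrium: 822 - 6p = -135 + 5p gives p* = 87, q* = 300.
Demand choke price (qd = 0): p = 137.
CS = ½(137 − 87)(300) = 7500.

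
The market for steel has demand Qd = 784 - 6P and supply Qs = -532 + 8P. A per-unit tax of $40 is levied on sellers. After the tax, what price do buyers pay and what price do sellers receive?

Buyers pay 818/7, sellers receive 538/7

Pre-tax equilibrium: P* = 94, Q* = 220.
Tax on sellers shifts supply to Qs = -532 + 8(P − 40) = -852 + 8P.
784 - 6P = -852 + 8P gives buyer price Pb = 818/7; sellers receive Ps = 818/7 − 40 = 538/7.
New quantity: Q = 784 − 6(818/7) = 580/7.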